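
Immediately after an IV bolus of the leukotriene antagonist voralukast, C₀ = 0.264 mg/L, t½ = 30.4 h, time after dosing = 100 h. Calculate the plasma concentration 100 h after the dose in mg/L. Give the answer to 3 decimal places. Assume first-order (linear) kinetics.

0.027 mg/L

k = ln2 / t½ = 0.693147 / 30.4 = 0.02280 h⁻¹
C = C₀ · e^(−k·t) = 0.2640 × e^(−0.02280 × 100)
  = 0.2640 × 0.1023 = 0.02701 mg/L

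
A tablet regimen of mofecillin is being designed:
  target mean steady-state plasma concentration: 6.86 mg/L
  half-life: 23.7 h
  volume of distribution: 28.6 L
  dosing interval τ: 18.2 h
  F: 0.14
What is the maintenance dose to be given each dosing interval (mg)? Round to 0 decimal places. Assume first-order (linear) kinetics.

k = ln2 / t½ = 0.693147 / 23.7 = 0.02925 h⁻¹
CL = k × Vd = 0.02925 × 28.6 = 0.8366 L/h
At steady state, F × (Dose/τ) = Css × CL.
Dose = Css × CL × τ / F = 6.86 × 0.8366 × 18.2 / 0.14 = 746.1 mg

746 mg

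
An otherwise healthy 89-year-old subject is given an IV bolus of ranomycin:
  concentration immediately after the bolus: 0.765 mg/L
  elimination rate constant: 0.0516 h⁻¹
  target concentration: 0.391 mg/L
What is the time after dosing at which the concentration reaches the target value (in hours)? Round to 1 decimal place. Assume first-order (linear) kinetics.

13.0 h

t = ln(C₀ / C) / k = ln(0.7650 / 0.391) / 0.05160
  = ln(1.957) / 0.05160 = 0.6714 / 0.05160 = 13.01 h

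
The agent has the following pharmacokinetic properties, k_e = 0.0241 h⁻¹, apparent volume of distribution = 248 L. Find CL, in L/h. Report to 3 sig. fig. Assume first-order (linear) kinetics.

CL = k × Vd = 0.0241 × 248 = 5.977 L/h

5.98 L/h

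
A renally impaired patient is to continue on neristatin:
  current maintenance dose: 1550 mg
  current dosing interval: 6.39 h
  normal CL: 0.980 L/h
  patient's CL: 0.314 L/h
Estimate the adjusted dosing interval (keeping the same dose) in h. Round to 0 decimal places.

20 h

To keep the same average steady-state level, dosing rate must scale with clearance.
CL ratio = 0.314 / 0.980 = 0.3204
New interval (same dose) = 6.39 / 0.3204 = 19.94 h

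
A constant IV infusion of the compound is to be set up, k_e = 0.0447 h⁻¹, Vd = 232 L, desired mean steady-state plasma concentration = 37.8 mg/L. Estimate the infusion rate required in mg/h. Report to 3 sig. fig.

392 mg/h

CL = k × Vd = 0.04470 × 232 = 10.37 L/h
At steady state, infusion rate R₀ = Css × CL = 37.8 × 10.37 = 392.0 mg/h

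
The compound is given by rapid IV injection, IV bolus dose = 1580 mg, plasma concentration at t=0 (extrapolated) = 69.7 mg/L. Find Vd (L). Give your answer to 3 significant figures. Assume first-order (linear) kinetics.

Vd = Dose / C₀ = 1580 / 69.7 = 22.67 L

22.7 L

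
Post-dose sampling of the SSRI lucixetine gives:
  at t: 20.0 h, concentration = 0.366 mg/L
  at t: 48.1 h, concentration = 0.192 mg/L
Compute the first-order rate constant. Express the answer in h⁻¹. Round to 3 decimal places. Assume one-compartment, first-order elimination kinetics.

0.023 h⁻¹

k = ln(C₁/C₂) / (t₂ − t₁) = ln(0.366/0.192) / (48.1 − 20.0)
  = 0.6451 / 28.10 = 0.02296 h⁻¹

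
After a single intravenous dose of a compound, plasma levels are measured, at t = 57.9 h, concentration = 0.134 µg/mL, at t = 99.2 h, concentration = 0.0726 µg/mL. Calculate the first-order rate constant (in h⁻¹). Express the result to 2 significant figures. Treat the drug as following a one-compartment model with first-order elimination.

0.015 h⁻¹

k = ln(C₁/C₂) / (t₂ − t₁) = ln(0.134/0.0726) / (99.2 − 57.9)
  = 0.6129 / 41.30 = 0.01484 h⁻¹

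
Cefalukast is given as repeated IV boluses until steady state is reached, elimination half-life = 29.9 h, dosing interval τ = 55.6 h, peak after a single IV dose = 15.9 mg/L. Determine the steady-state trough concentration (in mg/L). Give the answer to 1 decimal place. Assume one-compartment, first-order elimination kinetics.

6.0 mg/L

k = ln2 / t½ = 0.693147 / 29.9 = 0.02318 h⁻¹
e^(−kτ) = e^(−0.02318 × 55.6) = 0.2756
Accumulation ratio R = 1 / (1 − e^(−kτ)) = 1 / (1 − 0.2756) = 1.380
Steady-state trough = C₀ × R × e^(−kτ) = 15.9 × 1.380 × 0.2756 = 6.047 mg/L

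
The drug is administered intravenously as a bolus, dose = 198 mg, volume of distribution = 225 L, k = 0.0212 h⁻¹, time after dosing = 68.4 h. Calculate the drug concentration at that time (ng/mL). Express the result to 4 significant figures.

206.4 ng/mL

C₀ = Dose / Vd = 198.0 / 225 = 0.8800 mg/L
C = C₀ · e^(−k·t) = 0.8800 × e^(−0.02120 × 68.4)
  = 0.8800 × 0.2346 = 0.2064 mg/L
Convert: 0.2064 mg/L × 1000 = 206.4 ng/mL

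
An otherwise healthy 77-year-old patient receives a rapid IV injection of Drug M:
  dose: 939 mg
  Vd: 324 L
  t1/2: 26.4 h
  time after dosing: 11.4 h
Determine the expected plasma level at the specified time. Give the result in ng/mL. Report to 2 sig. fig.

C₀ = Dose / Vd = 939.0 / 324 = 2.898 mg/L
k = ln2 / t½ = 0.693147 / 26.4 = 0.02626 h⁻¹
C = C₀ · e^(−k·t) = 2.898 × e^(−0.02626 × 11.4)
  = 2.898 × 0.7413 = 2.148 mg/L
Convert: 2.148 mg/L × 1000 = 2148 ng/mL

2100 ng/mL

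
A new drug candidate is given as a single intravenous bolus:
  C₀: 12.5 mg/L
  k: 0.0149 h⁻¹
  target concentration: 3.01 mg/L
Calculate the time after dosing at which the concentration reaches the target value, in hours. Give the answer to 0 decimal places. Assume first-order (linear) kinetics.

96 h

t = ln(C₀ / C) / k = ln(12.50 / 3.01) / 0.01490
  = ln(4.153) / 0.01490 = 1.424 / 0.01490 = 95.57 h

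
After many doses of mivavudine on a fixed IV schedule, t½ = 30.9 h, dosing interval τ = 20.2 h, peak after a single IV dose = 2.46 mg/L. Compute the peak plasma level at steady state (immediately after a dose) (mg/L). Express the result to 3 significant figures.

k = ln2 / t½ = 0.693147 / 30.9 = 0.02243 h⁻¹
e^(−kτ) = e^(−0.02243 × 20.2) = 0.6357
Accumulation ratio R = 1 / (1 − e^(−kτ)) = 1 / (1 − 0.6357) = 2.745
Steady-state peak = C₀ × R = 2.46 × 2.745 = 6.753 mg/L

6.75 mg/L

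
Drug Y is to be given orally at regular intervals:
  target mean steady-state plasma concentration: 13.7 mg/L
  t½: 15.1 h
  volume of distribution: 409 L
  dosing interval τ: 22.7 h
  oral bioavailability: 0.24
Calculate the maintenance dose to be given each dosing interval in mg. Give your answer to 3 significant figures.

24300 mg

k = ln2 / t½ = 0.693147 / 15.1 = 0.04590 h⁻¹
CL = k × Vd = 0.04590 × 409 = 18.77 L/h
At steady state, F × (Dose/τ) = Css × CL.
Dose = Css × CL × τ / F = 13.7 × 18.77 × 22.7 / 0.24 = 24320 mg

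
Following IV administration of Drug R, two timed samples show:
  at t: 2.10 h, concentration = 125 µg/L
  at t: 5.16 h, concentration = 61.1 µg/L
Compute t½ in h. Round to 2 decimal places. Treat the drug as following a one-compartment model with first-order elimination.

k = ln(C₁/C₂) / (t₂ − t₁) = ln(125/61.1) / (5.16 − 2.10)
  = 0.7158 / 3.060 = 0.2339 h⁻¹
t½ = ln2 / k = 0.693147 / 0.2339 = 2.963 h

2.96 h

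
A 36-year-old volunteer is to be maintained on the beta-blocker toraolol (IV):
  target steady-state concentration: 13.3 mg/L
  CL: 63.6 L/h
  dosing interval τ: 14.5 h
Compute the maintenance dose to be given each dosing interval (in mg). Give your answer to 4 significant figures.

At steady state, Dose/τ = Css × CL.
Dose = Css × CL × τ = 13.3 × 63.60 × 14.5 = 12270 mg

12270 mg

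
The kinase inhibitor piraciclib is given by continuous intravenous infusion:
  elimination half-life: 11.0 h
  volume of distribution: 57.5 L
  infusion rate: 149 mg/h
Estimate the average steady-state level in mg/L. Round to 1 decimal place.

k = ln2 / t½ = 0.693147 / 11.0 = 0.06301 h⁻¹
CL = k × Vd = 0.06301 × 57.5 = 3.623 L/h
At steady state Css = R₀ / CL = 149 / 3.623 = 41.13 mg/L

41.1 mg/L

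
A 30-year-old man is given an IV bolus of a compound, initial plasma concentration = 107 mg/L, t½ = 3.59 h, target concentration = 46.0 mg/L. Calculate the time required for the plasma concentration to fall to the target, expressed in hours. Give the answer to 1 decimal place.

k = ln2 / t½ = 0.693147 / 3.59 = 0.1931 h⁻¹
t = ln(C₀ / C) / k = ln(107.0 / 46.0) / 0.1931
  = ln(2.326) / 0.1931 = 0.8442 / 0.1931 = 4.372 h

4.4 h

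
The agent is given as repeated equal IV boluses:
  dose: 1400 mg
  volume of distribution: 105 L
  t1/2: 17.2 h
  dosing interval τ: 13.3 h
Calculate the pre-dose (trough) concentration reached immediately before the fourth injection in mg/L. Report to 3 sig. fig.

15.0 mg/L

C₀ per dose = Dose / Vd = 1400 / 105 = 13.33 mg/L
k = ln2 / t½ = 0.693147 / 17.2 = 0.04030 h⁻¹
Fraction remaining after one interval: r = e^(−kτ) = e^(−0.04030 × 13.3) = 0.5851
Before dose 4, 3 doses have been given (aged 1τ, 2τ, 3τ).
C_trough = C₀ × (r + r² + … + r^3) = C₀ × r(1−r^3)/(1−r)
        = 13.33 × 0.5851 × (1 − 0.2003) / (1 − 0.5851) = 15.03 mg/L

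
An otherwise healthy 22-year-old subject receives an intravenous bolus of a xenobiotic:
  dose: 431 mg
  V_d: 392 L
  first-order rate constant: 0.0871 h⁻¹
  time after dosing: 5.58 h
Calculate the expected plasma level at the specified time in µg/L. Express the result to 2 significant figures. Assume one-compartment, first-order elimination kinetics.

C₀ = Dose / Vd = 431.0 / 392 = 1.099 mg/L
C = C₀ · e^(−k·t) = 1.099 × e^(−0.08710 × 5.58)
  = 1.099 × 0.6151 = 0.6760 mg/L
Convert: 0.6760 mg/L × 1000 = 676.0 µg/L

680 µg/L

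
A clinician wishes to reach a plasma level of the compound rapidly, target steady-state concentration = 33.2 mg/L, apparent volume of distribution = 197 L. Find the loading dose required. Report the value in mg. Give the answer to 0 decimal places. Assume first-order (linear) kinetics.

LD = Css × Vd = 33.2 × 197 = 6540 mg

6540 mg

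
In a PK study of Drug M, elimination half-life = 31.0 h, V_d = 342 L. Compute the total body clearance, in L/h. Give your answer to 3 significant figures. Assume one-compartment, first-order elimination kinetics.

k = ln2 / t½ = 0.693147 / 31.0 = 0.02236 h⁻¹
CL = k × Vd = 0.02236 × 342 = 7.647 L/h

7.65 L/h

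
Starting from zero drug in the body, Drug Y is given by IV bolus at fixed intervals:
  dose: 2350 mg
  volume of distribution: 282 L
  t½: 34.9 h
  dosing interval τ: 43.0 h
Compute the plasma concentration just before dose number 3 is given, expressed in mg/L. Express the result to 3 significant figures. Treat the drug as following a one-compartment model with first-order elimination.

5.06 mg/L

C₀ per dose = Dose / Vd = 2350 / 282 = 8.333 mg/L
k = ln2 / t½ = 0.693147 / 34.9 = 0.01986 h⁻¹
Fraction remaining after one interval: r = e^(−kτ) = e^(−0.01986 × 43.0) = 0.4257
Before dose 3, 2 doses have been given (aged 1τ, 2τ).
C_trough = C₀ × (r + r²) = 8.333 × (0.4257 + 0.1812) = 5.057 mg/L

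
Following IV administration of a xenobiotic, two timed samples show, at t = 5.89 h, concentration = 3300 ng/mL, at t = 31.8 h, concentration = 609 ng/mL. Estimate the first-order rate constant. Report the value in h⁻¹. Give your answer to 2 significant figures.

k = ln(C₁/C₂) / (t₂ − t₁) = ln(3300/609) / (31.8 − 5.89)
  = 1.690 / 25.91 = 0.06523 h⁻¹

0.065 h⁻¹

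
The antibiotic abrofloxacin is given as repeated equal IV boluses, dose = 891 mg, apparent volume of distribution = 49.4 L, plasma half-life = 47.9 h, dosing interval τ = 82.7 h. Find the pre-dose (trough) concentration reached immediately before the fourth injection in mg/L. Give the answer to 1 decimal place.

7.6 mg/L

C₀ per dose = Dose / Vd = 891 / 49.4 = 18.04 mg/L
k = ln2 / t½ = 0.693147 / 47.9 = 0.01447 h⁻¹
Fraction remaining after one interval: r = e^(−kτ) = e^(−0.01447 × 82.7) = 0.3022
Before dose 4, 3 doses have been given (aged 1τ, 2τ, 3τ).
C_trough = C₀ × (r + r² + … + r^3) = C₀ × r(1−r^3)/(1−r)
        = 18.04 × 0.3022 × (1 − 0.02760) / (1 − 0.3022) = 7.597 mg/L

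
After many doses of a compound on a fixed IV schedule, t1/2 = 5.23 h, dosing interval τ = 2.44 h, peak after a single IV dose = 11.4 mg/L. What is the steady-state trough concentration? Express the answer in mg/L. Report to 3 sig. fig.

k = ln2 / t½ = 0.693147 / 5.23 = 0.1325 h⁻¹
e^(−kτ) = e^(−0.1325 × 2.44) = 0.7238
Accumulation ratio R = 1 / (1 − e^(−kτ)) = 1 / (1 − 0.7238) = 3.621
Steady-state trough = C₀ × R × e^(−kτ) = 11.4 × 3.621 × 0.7238 = 29.88 mg/L

29.9 mg/L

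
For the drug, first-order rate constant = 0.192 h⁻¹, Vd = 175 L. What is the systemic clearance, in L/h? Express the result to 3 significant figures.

CL = k × Vd = 0.192 × 175 = 33.60 L/h

33.6 L/h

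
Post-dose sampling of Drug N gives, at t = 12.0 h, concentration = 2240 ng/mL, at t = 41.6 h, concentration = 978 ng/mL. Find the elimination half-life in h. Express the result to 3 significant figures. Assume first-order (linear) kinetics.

24.8 h

k = ln(C₁/C₂) / (t₂ − t₁) = ln(2240/978) / (41.6 − 12.0)
  = 0.8287 / 29.60 = 0.02800 h⁻¹
t½ = ln2 / k = 0.693147 / 0.02800 = 24.76 h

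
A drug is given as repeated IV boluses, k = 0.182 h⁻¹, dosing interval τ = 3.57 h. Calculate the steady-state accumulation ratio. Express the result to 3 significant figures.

2.09

e^(−kτ) = e^(−0.1820 × 3.57) = 0.5222
Accumulation ratio R = 1 / (1 − e^(−kτ)) = 1 / (1 − 0.5222) = 2.093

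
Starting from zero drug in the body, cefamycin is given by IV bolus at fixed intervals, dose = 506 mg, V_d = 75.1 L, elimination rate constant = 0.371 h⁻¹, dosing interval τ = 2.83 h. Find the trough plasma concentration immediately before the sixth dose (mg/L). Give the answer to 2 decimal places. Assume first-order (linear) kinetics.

3.61 mg/L

C₀ per dose = Dose / Vd = 506 / 75.1 = 6.738 mg/L
Fraction remaining after one interval: r = e^(−kτ) = e^(−0.3710 × 2.83) = 0.3500
Before dose 6, 5 doses have been given (aged 1τ, 2τ, 3τ, 4τ, 5τ).
C_trough = C₀ × (r + r² + … + r^5) = C₀ × r(1−r^5)/(1−r)
        = 6.738 × 0.3500 × (1 − 0.005252) / (1 − 0.3500) = 3.609 mg/L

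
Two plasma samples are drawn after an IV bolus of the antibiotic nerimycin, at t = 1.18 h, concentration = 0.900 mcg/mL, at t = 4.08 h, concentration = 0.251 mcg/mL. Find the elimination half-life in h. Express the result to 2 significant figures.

k = ln(C₁/C₂) / (t₂ − t₁) = ln(0.900/0.251) / (4.08 − 1.18)
  = 1.277 / 2.900 = 0.4403 h⁻¹
t½ = ln2 / k = 0.693147 / 0.4403 = 1.574 h

1.6 h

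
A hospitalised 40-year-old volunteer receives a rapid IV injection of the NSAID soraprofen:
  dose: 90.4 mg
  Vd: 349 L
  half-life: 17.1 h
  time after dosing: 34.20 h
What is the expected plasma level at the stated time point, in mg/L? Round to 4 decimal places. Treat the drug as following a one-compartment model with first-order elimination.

C₀ = Dose / Vd = 90.40 / 349 = 0.2590 mg/L
k = ln2 / t½ = 0.693147 / 17.1 = 0.04053 h⁻¹
t / t½ = 34.20 / 17.1 = 2 half-lives
C = C₀ × (1/2)^2 = 0.2590 × 0.2500 = 0.06475 mg/L

0.0648 mg/L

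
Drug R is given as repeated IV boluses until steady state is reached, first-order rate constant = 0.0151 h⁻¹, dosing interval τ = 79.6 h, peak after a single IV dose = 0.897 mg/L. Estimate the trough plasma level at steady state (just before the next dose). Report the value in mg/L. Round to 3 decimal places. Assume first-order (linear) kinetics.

0.386 mg/L

e^(−kτ) = e^(−0.01510 × 79.6) = 0.3006
Accumulation ratio R = 1 / (1 − e^(−kτ)) = 1 / (1 − 0.3006) = 1.430
Steady-state trough = C₀ × R × e^(−kτ) = 0.897 × 1.430 × 0.3006 = 0.3856 mg/L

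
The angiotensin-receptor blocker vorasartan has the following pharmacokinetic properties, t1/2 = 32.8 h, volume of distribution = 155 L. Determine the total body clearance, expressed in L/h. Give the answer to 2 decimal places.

3.28 L/h

k = ln2 / t½ = 0.693147 / 32.8 = 0.02113 h⁻¹
CL = k × Vd = 0.02113 × 155 = 3.275 L/h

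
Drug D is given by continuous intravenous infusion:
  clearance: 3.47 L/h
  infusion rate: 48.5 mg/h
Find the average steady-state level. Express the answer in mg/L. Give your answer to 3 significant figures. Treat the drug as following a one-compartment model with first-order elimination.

14.0 mg/L

At steady state Css = R₀ / CL = 48.5 / 3.470 = 13.98 mg/L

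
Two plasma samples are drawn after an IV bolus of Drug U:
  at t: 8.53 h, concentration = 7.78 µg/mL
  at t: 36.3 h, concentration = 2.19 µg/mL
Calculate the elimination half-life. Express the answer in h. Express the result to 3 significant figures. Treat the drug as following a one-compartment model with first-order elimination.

k = ln(C₁/C₂) / (t₂ − t₁) = ln(7.78/2.19) / (36.3 − 8.53)
  = 1.268 / 27.77 = 0.04566 h⁻¹
t½ = ln2 / k = 0.693147 / 0.04566 = 15.18 h

15.2 h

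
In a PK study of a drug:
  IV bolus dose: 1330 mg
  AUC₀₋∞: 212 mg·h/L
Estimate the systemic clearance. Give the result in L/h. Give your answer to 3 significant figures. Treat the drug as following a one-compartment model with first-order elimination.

6.27 L/h

CL = Dose / AUC = 1330 / 212 = 6.274 L/h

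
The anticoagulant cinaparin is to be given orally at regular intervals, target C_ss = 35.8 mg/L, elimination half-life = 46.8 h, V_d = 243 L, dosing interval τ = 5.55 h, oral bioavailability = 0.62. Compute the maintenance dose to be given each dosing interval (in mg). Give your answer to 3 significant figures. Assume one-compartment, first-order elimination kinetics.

k = ln2 / t½ = 0.693147 / 46.8 = 0.01481 h⁻¹
CL = k × Vd = 0.01481 × 243 = 3.599 L/h
At steady state, F × (Dose/τ) = Css × CL.
Dose = Css × CL × τ / F = 35.8 × 3.599 × 5.55 / 0.62 = 1153 mg

1150 mg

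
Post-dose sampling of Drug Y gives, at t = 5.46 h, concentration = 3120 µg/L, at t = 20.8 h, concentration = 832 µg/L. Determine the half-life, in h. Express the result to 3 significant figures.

k = ln(C₁/C₂) / (t₂ − t₁) = ln(3120/832) / (20.8 − 5.46)
  = 1.322 / 15.34 = 0.08618 h⁻¹
t½ = ln2 / k = 0.693147 / 0.08618 = 8.043 h

8.04 h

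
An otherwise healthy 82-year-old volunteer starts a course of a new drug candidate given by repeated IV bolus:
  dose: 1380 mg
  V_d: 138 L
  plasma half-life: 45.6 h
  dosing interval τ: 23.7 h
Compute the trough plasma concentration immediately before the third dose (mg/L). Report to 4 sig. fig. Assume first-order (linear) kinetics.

C₀ per dose = Dose / Vd = 1380 / 138 = 10.00 mg/L
k = ln2 / t½ = 0.693147 / 45.6 = 0.01520 h⁻¹
Fraction remaining after one interval: r = e^(−kτ) = e^(−0.01520 × 23.7) = 0.6975
Before dose 3, 2 doses have been given (aged 1τ, 2τ).
C_trough = C₀ × (r + r²) = 10.00 × (0.6975 + 0.4865) = 11.84 mg/L

11.84 mg/L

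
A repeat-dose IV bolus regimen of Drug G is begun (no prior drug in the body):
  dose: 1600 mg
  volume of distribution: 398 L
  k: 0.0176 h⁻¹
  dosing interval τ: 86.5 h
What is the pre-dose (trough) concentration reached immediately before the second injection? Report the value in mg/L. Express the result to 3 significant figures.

C₀ per dose = Dose / Vd = 1600 / 398 = 4.020 mg/L
Fraction remaining after one interval: r = e^(−kτ) = e^(−0.01760 × 86.5) = 0.2182
Before dose 2, 1 dose has been given (aged 1τ).
C_trough = C₀ × r = 4.020 × 0.2182 = 0.8772 mg/L

0.877 mg/L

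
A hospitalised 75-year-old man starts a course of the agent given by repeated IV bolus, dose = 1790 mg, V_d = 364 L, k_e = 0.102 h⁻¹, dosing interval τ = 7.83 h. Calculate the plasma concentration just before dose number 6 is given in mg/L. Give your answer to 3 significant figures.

C₀ per dose = Dose / Vd = 1790 / 364 = 4.918 mg/L
Fraction remaining after one interval: r = e^(−kτ) = e^(−0.1020 × 7.83) = 0.4499
Before dose 6, 5 doses have been given (aged 1τ, 2τ, 3τ, 4τ, 5τ).
C_trough = C₀ × (r + r² + … + r^5) = C₀ × r(1−r^5)/(1−r)
        = 4.918 × 0.4499 × (1 − 0.01843) / (1 − 0.4499) = 3.948 mg/L

3.95 mg/L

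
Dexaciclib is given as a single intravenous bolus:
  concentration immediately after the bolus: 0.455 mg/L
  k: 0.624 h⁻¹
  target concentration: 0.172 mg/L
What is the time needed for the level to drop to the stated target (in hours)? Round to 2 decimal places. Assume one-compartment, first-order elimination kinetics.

t = ln(C₀ / C) / k = ln(0.4550 / 0.172) / 0.6240
  = ln(2.645) / 0.6240 = 0.9727 / 0.6240 = 1.559 h

1.56 h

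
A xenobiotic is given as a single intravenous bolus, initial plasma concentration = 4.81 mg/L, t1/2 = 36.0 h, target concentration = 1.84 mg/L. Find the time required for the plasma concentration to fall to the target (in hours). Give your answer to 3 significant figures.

k = ln2 / t½ = 0.693147 / 36.0 = 0.01925 h⁻¹
t = ln(C₀ / C) / k = ln(4.810 / 1.84) / 0.01925
  = ln(2.614) / 0.01925 = 0.9609 / 0.01925 = 49.92 h

49.9 h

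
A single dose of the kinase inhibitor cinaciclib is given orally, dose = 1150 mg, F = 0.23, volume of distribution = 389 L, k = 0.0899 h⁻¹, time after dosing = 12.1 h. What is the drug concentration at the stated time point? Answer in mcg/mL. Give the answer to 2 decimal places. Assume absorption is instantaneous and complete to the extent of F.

Amount reaching circulation = F × Dose = 0.23 × 1150 = 264.5 mg
C₀ = F·Dose / Vd = 264.5 / 389 = 0.6799 mg/L
C = C₀ · e^(−k·t) = 0.6799 × e^(−0.08990 × 12.1)
  = 0.6799 × 0.3370 = 0.2291 mg/L
(0.2291 mg/L = 0.2291 mcg/mL)

0.23 mcg/mL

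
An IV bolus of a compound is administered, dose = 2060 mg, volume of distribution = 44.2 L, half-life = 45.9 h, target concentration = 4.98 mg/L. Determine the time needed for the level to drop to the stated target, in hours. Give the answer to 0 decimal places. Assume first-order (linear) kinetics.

C₀ = Dose / Vd = 2060 / 44.2 = 46.61 mg/L
k = ln2 / t½ = 0.693147 / 45.9 = 0.01510 h⁻¹
t = ln(C₀ / C) / k = ln(46.61 / 4.98) / 0.01510
  = ln(9.359) / 0.01510 = 2.236 / 0.01510 = 148.1 h

148 h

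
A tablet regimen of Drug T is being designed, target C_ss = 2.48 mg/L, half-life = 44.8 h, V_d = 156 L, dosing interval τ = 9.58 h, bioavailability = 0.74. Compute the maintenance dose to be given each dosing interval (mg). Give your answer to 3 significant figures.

k = ln2 / t½ = 0.693147 / 44.8 = 0.01547 h⁻¹
CL = k × Vd = 0.01547 × 156 = 2.413 L/h
At steady state, F × (Dose/τ) = Css × CL.
Dose = Css × CL × τ / F = 2.48 × 2.413 × 9.58 / 0.74 = 77.47 mg

77.5 mg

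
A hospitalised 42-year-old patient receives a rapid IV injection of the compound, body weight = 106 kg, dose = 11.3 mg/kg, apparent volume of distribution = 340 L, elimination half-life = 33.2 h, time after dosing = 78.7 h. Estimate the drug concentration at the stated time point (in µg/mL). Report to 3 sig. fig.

Total dose = 11.3 × 106 = 1198 mg
C₀ = Dose / Vd = 1198 / 340 = 3.524 mg/L
k = ln2 / t½ = 0.693147 / 33.2 = 0.02088 h⁻¹
C = C₀ · e^(−k·t) = 3.524 × e^(−0.02088 × 78.7)
  = 3.524 × 0.1933 = 0.6812 mg/L
(0.6812 mg/L = 0.6812 µg/mL)

0.681 µg/mL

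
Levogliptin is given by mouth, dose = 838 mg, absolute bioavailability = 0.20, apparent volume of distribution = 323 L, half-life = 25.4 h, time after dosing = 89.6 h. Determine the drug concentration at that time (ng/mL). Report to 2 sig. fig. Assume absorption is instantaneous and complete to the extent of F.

Amount reaching circulation = F × Dose = 0.20 × 838.0 = 167.6 mg
C₀ = F·Dose / Vd = 167.6 / 323 = 0.5189 mg/L
k = ln2 / t½ = 0.693147 / 25.4 = 0.02729 h⁻¹
C = C₀ · e^(−k·t) = 0.5189 × e^(−0.02729 × 89.6)
  = 0.5189 × 0.08671 = 0.04499 mg/L
Convert: 0.04499 mg/L × 1000 = 44.99 ng/mL

45 ng/mL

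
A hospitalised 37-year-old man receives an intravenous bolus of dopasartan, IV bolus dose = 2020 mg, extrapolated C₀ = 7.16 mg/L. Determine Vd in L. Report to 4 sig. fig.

282.1 L

Vd = Dose / C₀ = 2020 / 7.16 = 282.1 L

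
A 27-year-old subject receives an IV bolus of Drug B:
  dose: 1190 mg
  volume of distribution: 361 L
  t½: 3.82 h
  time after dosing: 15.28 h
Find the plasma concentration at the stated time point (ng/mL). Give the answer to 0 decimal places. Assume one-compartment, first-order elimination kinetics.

206 ng/mL

C₀ = Dose / Vd = 1190 / 361 = 3.296 mg/L
k = ln2 / t½ = 0.693147 / 3.82 = 0.1815 h⁻¹
t / t½ = 15.28 / 3.82 = 4 half-lives
C = C₀ × (1/2)^4 = 3.296 × 0.06250 = 0.2060 mg/L
Convert: 0.2060 mg/L × 1000 = 206.0 ng/mL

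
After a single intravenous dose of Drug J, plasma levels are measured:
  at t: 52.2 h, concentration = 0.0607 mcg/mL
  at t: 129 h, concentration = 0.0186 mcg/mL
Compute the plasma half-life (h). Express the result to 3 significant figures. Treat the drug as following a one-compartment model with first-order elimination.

k = ln(C₁/C₂) / (t₂ − t₁) = ln(0.0607/0.0186) / (129 − 52.2)
  = 1.183 / 76.80 = 0.01540 h⁻¹
t½ = ln2 / k = 0.693147 / 0.01540 = 45.01 h

45.0 h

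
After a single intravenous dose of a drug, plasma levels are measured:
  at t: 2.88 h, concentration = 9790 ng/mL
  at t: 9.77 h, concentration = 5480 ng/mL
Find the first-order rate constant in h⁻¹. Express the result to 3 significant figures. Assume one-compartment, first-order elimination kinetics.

0.0842 h⁻¹

k = ln(C₁/C₂) / (t₂ − t₁) = ln(9790/5480) / (9.77 − 2.88)
  = 0.5803 / 6.890 = 0.08422 h⁻¹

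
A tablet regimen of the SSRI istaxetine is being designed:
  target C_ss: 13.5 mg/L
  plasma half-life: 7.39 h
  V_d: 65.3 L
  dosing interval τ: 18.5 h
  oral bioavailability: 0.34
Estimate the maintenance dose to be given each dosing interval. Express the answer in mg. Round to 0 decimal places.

4499 mg

k = ln2 / t½ = 0.693147 / 7.39 = 0.09380 h⁻¹
CL = k × Vd = 0.09380 × 65.3 = 6.125 L/h
At steady state, F × (Dose/τ) = Css × CL.
Dose = Css × CL × τ / F = 13.5 × 6.125 × 18.5 / 0.34 = 4499 mg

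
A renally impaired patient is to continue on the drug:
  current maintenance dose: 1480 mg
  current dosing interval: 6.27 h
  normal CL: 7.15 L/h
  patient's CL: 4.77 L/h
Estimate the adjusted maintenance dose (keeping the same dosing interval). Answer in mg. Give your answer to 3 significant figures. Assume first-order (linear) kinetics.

987 mg

To keep the same average steady-state level, dosing rate must scale with clearance.
CL ratio = 4.77 / 7.15 = 0.6671
New dose (same interval) = 1480 × 0.6671 = 987.3 mg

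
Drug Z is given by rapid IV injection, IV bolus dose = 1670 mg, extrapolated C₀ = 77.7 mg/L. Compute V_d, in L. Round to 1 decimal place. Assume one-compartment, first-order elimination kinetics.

21.5 L

Vd = Dose / C₀ = 1670 / 77.7 = 21.49 L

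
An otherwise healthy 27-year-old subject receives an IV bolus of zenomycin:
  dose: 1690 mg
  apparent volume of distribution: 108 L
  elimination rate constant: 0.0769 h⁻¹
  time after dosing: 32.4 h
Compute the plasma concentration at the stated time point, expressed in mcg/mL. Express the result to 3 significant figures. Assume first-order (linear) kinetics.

1.30 mcg/mL

C₀ = Dose / Vd = 1690 / 108 = 15.65 mg/L
C = C₀ · e^(−k·t) = 15.65 × e^(−0.07690 × 32.4)
  = 15.65 × 0.08278 = 1.296 mg/L
(1.296 mg/L = 1.296 mcg/mL)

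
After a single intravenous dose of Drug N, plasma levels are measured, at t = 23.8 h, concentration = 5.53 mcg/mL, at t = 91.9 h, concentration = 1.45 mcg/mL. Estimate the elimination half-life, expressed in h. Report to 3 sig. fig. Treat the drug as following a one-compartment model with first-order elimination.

k = ln(C₁/C₂) / (t₂ − t₁) = ln(5.53/1.45) / (91.9 − 23.8)
  = 1.339 / 68.10 = 0.01966 h⁻¹
t½ = ln2 / k = 0.693147 / 0.01966 = 35.26 h

35.3 h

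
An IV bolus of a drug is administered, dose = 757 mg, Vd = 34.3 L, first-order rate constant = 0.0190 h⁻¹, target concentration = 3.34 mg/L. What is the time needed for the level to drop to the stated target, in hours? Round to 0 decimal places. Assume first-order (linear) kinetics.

99 h

C₀ = Dose / Vd = 757.0 / 34.3 = 22.07 mg/L
t = ln(C₀ / C) / k = ln(22.07 / 3.34) / 0.01900
  = ln(6.608) / 0.01900 = 1.888 / 0.01900 = 99.37 h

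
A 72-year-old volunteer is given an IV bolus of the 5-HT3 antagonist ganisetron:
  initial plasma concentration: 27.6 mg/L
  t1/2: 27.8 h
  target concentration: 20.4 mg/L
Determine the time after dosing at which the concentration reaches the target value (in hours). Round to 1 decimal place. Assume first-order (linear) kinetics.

12.1 h

k = ln2 / t½ = 0.693147 / 27.8 = 0.02493 h⁻¹
t = ln(C₀ / C) / k = ln(27.60 / 20.4) / 0.02493
  = ln(1.353) / 0.02493 = 0.3023 / 0.02493 = 12.13 h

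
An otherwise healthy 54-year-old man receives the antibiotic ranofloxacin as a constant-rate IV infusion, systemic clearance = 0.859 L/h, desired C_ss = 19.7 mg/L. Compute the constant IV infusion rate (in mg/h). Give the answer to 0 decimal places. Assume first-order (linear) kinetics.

17 mg/h

At steady state, infusion rate R₀ = Css × CL = 19.7 × 0.8590 = 16.92 mg/h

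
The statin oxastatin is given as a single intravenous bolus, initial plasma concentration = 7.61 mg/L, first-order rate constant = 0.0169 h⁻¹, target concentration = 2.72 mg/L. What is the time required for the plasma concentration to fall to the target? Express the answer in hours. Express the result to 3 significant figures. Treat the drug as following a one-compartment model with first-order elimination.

60.9 h

t = ln(C₀ / C) / k = ln(7.610 / 2.72) / 0.01690
  = ln(2.798) / 0.01690 = 1.029 / 0.01690 = 60.89 h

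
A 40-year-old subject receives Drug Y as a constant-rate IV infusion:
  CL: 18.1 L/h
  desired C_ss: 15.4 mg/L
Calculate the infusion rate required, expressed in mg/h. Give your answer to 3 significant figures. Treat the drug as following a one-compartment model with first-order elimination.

279 mg/h

At steady state, infusion rate R₀ = Css × CL = 15.4 × 18.10 = 278.7 mg/h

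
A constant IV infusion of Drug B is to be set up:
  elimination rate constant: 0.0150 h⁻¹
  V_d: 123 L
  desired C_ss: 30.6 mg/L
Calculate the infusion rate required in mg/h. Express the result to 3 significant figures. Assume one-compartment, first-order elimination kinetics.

56.5 mg/h

CL = k × Vd = 0.01500 × 123 = 1.845 L/h
At steady state, infusion rate R₀ = Css × CL = 30.6 × 1.845 = 56.46 mg/h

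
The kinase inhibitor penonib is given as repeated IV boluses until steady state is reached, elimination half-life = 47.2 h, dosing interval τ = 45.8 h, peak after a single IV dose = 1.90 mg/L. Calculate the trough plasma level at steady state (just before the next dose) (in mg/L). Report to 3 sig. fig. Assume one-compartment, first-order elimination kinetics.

k = ln2 / t½ = 0.693147 / 47.2 = 0.01469 h⁻¹
e^(−kτ) = e^(−0.01469 × 45.8) = 0.5103
Accumulation ratio R = 1 / (1 − e^(−kτ)) = 1 / (1 − 0.5103) = 2.042
Steady-state trough = C₀ × R × e^(−kτ) = 1.90 × 2.042 × 0.5103 = 1.980 mg/L

1.98 mg/L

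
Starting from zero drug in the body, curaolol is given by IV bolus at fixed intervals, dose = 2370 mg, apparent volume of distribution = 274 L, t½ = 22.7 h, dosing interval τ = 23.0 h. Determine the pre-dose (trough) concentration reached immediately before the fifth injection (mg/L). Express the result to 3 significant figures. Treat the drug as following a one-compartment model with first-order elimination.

C₀ per dose = Dose / Vd = 2370 / 274 = 8.650 mg/L
k = ln2 / t½ = 0.693147 / 22.7 = 0.03054 h⁻¹
Fraction remaining after one interval: r = e^(−kτ) = e^(−0.03054 × 23.0) = 0.4954
Before dose 5, 4 doses have been given (aged 1τ, 2τ, 3τ, 4τ).
C_trough = C₀ × (r + r² + … + r^4) = C₀ × r(1−r^4)/(1−r)
        = 8.650 × 0.4954 × (1 − 0.06023) / (1 − 0.4954) = 7.981 mg/L

7.98 mg/L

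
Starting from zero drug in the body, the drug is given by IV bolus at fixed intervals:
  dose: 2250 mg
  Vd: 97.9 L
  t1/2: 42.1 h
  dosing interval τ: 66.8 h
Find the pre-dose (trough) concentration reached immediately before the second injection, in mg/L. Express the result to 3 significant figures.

C₀ per dose = Dose / Vd = 2250 / 97.9 = 22.98 mg/L
k = ln2 / t½ = 0.693147 / 42.1 = 0.01646 h⁻¹
Fraction remaining after one interval: r = e^(−kτ) = e^(−0.01646 × 66.8) = 0.3330
Before dose 2, 1 dose has been given (aged 1τ).
C_trough = C₀ × r = 22.98 × 0.3330 = 7.652 mg/L

7.65 mg/L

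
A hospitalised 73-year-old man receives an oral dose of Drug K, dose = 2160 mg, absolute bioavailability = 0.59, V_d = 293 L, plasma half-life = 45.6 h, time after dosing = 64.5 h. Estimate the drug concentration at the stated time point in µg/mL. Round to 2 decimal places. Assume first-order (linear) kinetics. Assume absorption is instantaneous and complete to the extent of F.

1.63 µg/mL

Amount reaching circulation = F × Dose = 0.59 × 2160 = 1274 mg
C₀ = F·Dose / Vd = 1274 / 293 = 4.348 mg/L
k = ln2 / t½ = 0.693147 / 45.6 = 0.01520 h⁻¹
C = C₀ · e^(−k·t) = 4.348 × e^(−0.01520 × 64.5)
  = 4.348 × 0.3752 = 1.631 mg/L
(1.631 mg/L = 1.631 µg/mL)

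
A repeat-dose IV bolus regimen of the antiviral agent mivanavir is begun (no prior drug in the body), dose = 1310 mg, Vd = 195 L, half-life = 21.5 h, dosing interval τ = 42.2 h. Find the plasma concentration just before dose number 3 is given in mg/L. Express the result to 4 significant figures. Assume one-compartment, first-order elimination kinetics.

2.165 mg/L

C₀ per dose = Dose / Vd = 1310 / 195 = 6.718 mg/L
k = ln2 / t½ = 0.693147 / 21.5 = 0.03224 h⁻¹
Fraction remaining after one interval: r = e^(−kτ) = e^(−0.03224 × 42.2) = 0.2565
Before dose 3, 2 doses have been given (aged 1τ, 2τ).
C_trough = C₀ × (r + r²) = 6.718 × (0.2565 + 0.06579) = 2.165 mg/L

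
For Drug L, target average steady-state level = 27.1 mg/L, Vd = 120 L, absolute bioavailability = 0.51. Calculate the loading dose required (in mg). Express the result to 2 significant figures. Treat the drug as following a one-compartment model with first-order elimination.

LD = Css × Vd / F = 27.1 × 120 / 0.51 = 6376 mg

6400 mg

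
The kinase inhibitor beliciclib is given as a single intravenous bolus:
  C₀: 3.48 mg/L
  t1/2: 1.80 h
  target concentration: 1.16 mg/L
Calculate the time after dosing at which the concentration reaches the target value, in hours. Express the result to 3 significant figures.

k = ln2 / t½ = 0.693147 / 1.80 = 0.3851 h⁻¹
t = ln(C₀ / C) / k = ln(3.480 / 1.16) / 0.3851
  = ln(3.000) / 0.3851 = 1.099 / 0.3851 = 2.854 h

2.85 h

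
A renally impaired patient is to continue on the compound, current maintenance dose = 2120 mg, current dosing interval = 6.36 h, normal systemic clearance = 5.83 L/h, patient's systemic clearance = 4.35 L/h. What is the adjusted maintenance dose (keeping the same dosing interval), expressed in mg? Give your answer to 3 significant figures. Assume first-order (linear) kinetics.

To keep the same average steady-state level, dosing rate must scale with clearance.
CL ratio = 4.35 / 5.83 = 0.7461
New dose (same interval) = 2120 × 0.7461 = 1582 mg

1580 mg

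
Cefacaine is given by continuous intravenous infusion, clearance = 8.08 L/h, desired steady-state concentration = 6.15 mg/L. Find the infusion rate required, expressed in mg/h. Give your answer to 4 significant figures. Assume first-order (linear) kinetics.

At steady state, infusion rate R₀ = Css × CL = 6.15 × 8.080 = 49.69 mg/h

49.69 mg/h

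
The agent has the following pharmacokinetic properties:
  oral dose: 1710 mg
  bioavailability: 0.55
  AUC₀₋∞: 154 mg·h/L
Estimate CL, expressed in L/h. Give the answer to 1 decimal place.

CL = F·Dose / AUC = 0.55 × 1710 / 154 = 6.107 L/h

6.1 L/h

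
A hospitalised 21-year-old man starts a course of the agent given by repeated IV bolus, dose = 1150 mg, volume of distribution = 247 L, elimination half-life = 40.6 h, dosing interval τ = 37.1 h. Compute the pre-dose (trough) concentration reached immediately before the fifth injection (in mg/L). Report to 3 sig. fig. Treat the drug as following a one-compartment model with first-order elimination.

4.85 mg/L

C₀ per dose = Dose / Vd = 1150 / 247 = 4.656 mg/L
k = ln2 / t½ = 0.693147 / 40.6 = 0.01707 h⁻¹
Fraction remaining after one interval: r = e^(−kτ) = e^(−0.01707 × 37.1) = 0.5308
Before dose 5, 4 doses have been given (aged 1τ, 2τ, 3τ, 4τ).
C_trough = C₀ × (r + r² + … + r^4) = C₀ × r(1−r^4)/(1−r)
        = 4.656 × 0.5308 × (1 − 0.07938) / (1 − 0.5308) = 4.849 mg/L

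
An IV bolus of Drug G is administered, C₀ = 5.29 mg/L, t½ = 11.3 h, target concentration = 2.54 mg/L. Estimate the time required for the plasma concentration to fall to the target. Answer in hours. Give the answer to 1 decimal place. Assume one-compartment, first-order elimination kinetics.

12.0 h

k = ln2 / t½ = 0.693147 / 11.3 = 0.06134 h⁻¹
t = ln(C₀ / C) / k = ln(5.290 / 2.54) / 0.06134
  = ln(2.083) / 0.06134 = 0.7338 / 0.06134 = 11.96 h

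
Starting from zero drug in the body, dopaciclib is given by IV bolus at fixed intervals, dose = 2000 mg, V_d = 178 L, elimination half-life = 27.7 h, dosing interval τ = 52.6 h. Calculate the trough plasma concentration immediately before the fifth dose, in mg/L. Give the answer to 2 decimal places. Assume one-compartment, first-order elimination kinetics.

C₀ per dose = Dose / Vd = 2000 / 178 = 11.24 mg/L
k = ln2 / t½ = 0.693147 / 27.7 = 0.02502 h⁻¹
Fraction remaining after one interval: r = e^(−kτ) = e^(−0.02502 × 52.6) = 0.2682
Before dose 5, 4 doses have been given (aged 1τ, 2τ, 3τ, 4τ).
C_trough = C₀ × (r + r² + … + r^4) = C₀ × r(1−r^4)/(1−r)
        = 11.24 × 0.2682 × (1 − 0.005174) / (1 − 0.2682) = 4.098 mg/L

4.10 mg/L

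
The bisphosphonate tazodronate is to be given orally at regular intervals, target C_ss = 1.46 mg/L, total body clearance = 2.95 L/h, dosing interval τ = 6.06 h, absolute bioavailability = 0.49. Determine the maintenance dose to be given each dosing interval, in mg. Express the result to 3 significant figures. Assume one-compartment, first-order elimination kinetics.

At steady state, F × (Dose/τ) = Css × CL.
Dose = Css × CL × τ / F = 1.46 × 2.950 × 6.06 / 0.49 = 53.27 mg

53.3 mg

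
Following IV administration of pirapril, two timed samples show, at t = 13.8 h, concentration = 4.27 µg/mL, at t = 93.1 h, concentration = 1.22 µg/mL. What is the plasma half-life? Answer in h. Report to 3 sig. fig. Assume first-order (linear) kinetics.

k = ln(C₁/C₂) / (t₂ − t₁) = ln(4.27/1.22) / (93.1 − 13.8)
  = 1.253 / 79.30 = 0.01580 h⁻¹
t½ = ln2 / k = 0.693147 / 0.01580 = 43.87 h

43.9 h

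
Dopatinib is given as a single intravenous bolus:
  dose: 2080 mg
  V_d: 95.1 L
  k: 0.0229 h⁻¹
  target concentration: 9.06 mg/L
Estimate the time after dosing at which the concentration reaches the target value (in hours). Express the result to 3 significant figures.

C₀ = Dose / Vd = 2080 / 95.1 = 21.87 mg/L
t = ln(C₀ / C) / k = ln(21.87 / 9.06) / 0.02290
  = ln(2.414) / 0.02290 = 0.8813 / 0.02290 = 38.48 h

38.5 h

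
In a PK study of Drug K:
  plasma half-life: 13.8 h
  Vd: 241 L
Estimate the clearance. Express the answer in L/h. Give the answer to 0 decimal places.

12 L/h

k = ln2 / t½ = 0.693147 / 13.8 = 0.05023 h⁻¹
CL = k × Vd = 0.05023 × 241 = 12.11 L/h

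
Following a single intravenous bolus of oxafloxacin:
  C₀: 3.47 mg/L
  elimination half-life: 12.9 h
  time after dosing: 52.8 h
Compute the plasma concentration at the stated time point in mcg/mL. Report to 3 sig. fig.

k = ln2 / t½ = 0.693147 / 12.9 = 0.05373 h⁻¹
C = C₀ · e^(−k·t) = 3.470 × e^(−0.05373 × 52.8)
  = 3.470 × 0.05860 = 0.2033 mg/L
(0.2033 mg/L = 0.2033 mcg/mL)

0.203 mcg/mL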